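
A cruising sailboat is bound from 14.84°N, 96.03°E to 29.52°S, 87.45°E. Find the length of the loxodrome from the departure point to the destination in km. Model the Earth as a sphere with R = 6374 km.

5020 km

Δψ = ln[tan(π/4+φ₂/2)/tan(π/4+φ₁/2)] = -0.8016;  Δφ = -0.7742 rad,  Δλ = -0.1497 rad
q = Δφ/Δψ = 0.9658
d = R·√(Δφ² + q²Δλ²) = 6374·0.78762 = 5020 km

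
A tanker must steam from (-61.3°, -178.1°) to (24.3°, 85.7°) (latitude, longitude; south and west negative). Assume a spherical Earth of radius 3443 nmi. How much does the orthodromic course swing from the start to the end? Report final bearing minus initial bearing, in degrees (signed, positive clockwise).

At departure: θ₁ = atan2(sin Δλ cos φ₂, cos φ₁ sin φ₂ − sin φ₁ cos φ₂ cos Δλ) = 277.00°
At arrival: θ₂ = atan2(sin Δλ cos φ₁, −cos φ₂ sin φ₁ + sin φ₂ cos φ₁ cos Δλ) = 328.47°
Δθ = θ₂ − θ₁ = +51.5°

+51.5°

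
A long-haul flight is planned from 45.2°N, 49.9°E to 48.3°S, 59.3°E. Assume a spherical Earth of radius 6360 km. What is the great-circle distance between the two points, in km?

10419 km

Haversine: a = sin²(Δφ/2)+cos φ₁ cos φ₂ sin²(Δλ/2) = 0.53367;  σ = 2·atan2(√a,√(1−a))
σ = 93.861° → d = Rσ = 6360·1.63819 = 10419 km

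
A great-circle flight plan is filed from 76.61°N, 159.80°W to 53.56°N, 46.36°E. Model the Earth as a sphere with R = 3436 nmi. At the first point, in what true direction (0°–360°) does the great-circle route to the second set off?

θ = atan2( sin Δλ·cos φ₂ ,  cos φ₁ sin φ₂ − sin φ₁ cos φ₂ cos Δλ )
  = atan2(-0.2619, +0.7049) = 339.62°

339.6°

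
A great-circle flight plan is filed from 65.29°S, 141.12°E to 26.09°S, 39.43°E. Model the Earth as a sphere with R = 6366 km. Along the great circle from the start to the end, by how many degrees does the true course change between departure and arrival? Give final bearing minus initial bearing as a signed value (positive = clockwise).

+86.0°

At departure: θ₁ = atan2(sin Δλ cos φ₂, cos φ₁ sin φ₂ − sin φ₁ cos φ₂ cos Δλ) = 248.35°
At arrival: θ₂ = atan2(sin Δλ cos φ₁, −cos φ₂ sin φ₁ + sin φ₂ cos φ₁ cos Δλ) = 334.37°
Δθ = θ₂ − θ₁ = +86.0°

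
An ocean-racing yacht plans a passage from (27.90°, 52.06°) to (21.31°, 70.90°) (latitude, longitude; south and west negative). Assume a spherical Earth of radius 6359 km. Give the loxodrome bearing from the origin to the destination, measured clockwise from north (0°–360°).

111.1°

Δψ = ln[tan(π/4+φ₂/2)/tan(π/4+φ₁/2)] = -0.1266
Δλ = +0.3288 rad (taken the short way round)
course = atan2(Δλ, Δψ) = 111.06°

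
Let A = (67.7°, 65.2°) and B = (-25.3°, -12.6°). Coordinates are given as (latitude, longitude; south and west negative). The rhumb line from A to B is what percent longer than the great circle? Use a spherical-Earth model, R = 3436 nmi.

2.0%

Great circle: σ = 1.8996 rad → d_gc = Rσ = 6527.0 nmi
Rhumb: Δφ = -1.6232, Δλ = -1.3579, Δψ = -2.0807, q = Δφ/Δψ = 0.7801 → d_rh = R√(Δφ²+q²Δλ²) = 6659.7 nmi
Excess = (6659.7 − 6527.0) / 6527.0 = 132.7 / 6527.0 = 2.03% ≈ 2.0%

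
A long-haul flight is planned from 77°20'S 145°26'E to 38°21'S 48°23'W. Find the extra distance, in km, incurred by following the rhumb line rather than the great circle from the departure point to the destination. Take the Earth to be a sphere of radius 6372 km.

2459 km

Great circle: cos σ = sin φ₁ sin φ₂ + cos φ₁ cos φ₂ cos Δλ,  σ = 1.1170 rad → d_gc = 7117.6 km
Rhumb line: Δψ = +1.4726, q = Δφ/Δψ = 0.4620, d_rh = R√(Δφ²+q²Δλ²) = 9576.9 km
Excess = 9576.9 − 7117.6 = 2459.3 ≈ 2459 km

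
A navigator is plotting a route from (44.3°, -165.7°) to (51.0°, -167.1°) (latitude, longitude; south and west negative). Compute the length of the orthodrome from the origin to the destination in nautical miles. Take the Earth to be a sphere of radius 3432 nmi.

405 nmi

cos σ = sin φ₁ sin φ₂ + cos φ₁ cos φ₂ cos Δλ
      = sin(44.30°)sin(51.00°) + cos(44.30°)cos(51.00°)cos(-1.40°) = 0.9930
σ = 6.766° → d = Rσ = 3432·0.11808 = 405 nmi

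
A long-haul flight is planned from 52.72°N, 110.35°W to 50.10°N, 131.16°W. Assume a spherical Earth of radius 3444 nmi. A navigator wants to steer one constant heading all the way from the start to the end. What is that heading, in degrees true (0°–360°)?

Meridional parts: M(φ₁)=+1.0867, M(φ₂)=+1.0134 → ΔM = -0.0733;  Δλ = -0.3632 rad
tan C = Δλ / ΔM = +4.9524 → C = 258.58°

258.6°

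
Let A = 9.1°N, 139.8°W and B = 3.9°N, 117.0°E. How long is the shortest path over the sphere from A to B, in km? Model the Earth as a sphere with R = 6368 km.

11377 km

Haversine: a = sin²(Δφ/2)+cos φ₁ cos φ₂ sin²(Δλ/2) = 0.60710;  σ = 2·atan2(√a,√(1−a))
σ = 102.368° → d = Rσ = 6368·1.78667 = 11377 km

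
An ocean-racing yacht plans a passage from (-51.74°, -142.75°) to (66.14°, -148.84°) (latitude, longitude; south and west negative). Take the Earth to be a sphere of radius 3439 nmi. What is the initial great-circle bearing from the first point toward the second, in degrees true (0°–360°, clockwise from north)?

357.2°

θ = atan2( sin Δλ·cos φ₂ ,  cos φ₁ sin φ₂ − sin φ₁ cos φ₂ cos Δλ )
  = atan2(-0.0429, +0.8821) = 357.21°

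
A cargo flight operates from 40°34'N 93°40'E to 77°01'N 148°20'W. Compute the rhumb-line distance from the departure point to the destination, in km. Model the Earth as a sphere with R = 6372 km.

7219 km

Δψ = ln[tan(π/4+φ₂/2)/tan(π/4+φ₁/2)] = +1.3975;  Δφ = +0.6362 rad,  Δλ = +2.0595 rad
q = Δφ/Δψ = 0.4552
d = R·√(Δφ² + q²Δλ²) = 6372·1.13297 = 7219 km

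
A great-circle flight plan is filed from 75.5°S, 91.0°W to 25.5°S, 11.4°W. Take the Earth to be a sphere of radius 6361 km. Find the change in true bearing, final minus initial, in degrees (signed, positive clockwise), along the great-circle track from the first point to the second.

At departure: θ₁ = atan2(sin Δλ cos φ₂, cos φ₁ sin φ₂ − sin φ₁ cos φ₂ cos Δλ) = 86.78°
At arrival: θ₂ = atan2(sin Δλ cos φ₁, −cos φ₂ sin φ₁ + sin φ₂ cos φ₁ cos Δλ) = 16.08°
Δθ = θ₂ − θ₁ = -70.7°

-70.7°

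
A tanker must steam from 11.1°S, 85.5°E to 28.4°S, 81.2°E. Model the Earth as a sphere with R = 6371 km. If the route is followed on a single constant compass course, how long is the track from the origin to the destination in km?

Rhumb course C = atan2(Δλ, Δψ) with Δψ = ln[tan(π/4+φ₂/2)/tan(π/4+φ₁/2)] = -0.3224, Δλ = -0.0750 → C = 193.11°
d = R·|Δφ| / |cos C| = 6371·0.30194 / 0.97395 = 1975 km

1975 km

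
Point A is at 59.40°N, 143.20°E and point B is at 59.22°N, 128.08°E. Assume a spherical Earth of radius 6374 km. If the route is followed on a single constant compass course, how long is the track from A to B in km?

Δψ = ln[tan(π/4+φ₂/2)/tan(π/4+φ₁/2)] = -0.0062;  Δφ = -0.0031 rad,  Δλ = -0.2639 rad
q = Δφ/Δψ = 0.5104
d = R·√(Δφ² + q²Δλ²) = 6374·0.13473 = 859 km

859 km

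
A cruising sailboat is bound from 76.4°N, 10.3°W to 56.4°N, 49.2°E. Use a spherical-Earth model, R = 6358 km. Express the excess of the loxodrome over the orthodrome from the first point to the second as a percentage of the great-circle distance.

3.9%

Great circle: σ = 0.5041 rad → d_gc = Rσ = 3205.1 km
Rhumb: Δφ = -0.3491, Δλ = +1.0385, Δψ = -0.9290, q = Δφ/Δψ = 0.3757 → d_rh = R√(Δφ²+q²Δλ²) = 3328.7 km
Excess = (3328.7 − 3205.1) / 3205.1 = 123.6 / 3205.1 = 3.86% ≈ 3.9%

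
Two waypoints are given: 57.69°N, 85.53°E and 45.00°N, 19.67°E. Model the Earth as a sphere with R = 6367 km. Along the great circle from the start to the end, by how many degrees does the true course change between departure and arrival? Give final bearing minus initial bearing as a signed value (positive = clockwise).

-53.9°

At departure: θ₁ = atan2(sin Δλ cos φ₂, cos φ₁ sin φ₂ − sin φ₁ cos φ₂ cos Δλ) = 281.69°
At arrival: θ₂ = atan2(sin Δλ cos φ₁, −cos φ₂ sin φ₁ + sin φ₂ cos φ₁ cos Δλ) = 227.75°
Δθ = θ₂ − θ₁ = -53.9°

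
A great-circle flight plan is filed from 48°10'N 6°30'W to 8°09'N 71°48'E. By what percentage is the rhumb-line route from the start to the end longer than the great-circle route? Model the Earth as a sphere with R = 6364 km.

Great circle: σ = 1.3289 rad → d_gc = Rσ = 8457.3 km
Rhumb: Δφ = -0.6984, Δλ = +1.3666, Δψ = -0.8191, q = Δφ/Δψ = 0.8527 → d_rh = R√(Δφ²+q²Δλ²) = 8645.7 km
Excess = (8645.7 − 8457.3) / 8457.3 = 188.4 / 8457.3 = 2.23% ≈ 2.2%

2.2%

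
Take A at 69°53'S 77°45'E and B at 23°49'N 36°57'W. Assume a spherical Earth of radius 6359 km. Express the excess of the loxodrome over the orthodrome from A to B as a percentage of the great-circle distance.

5.9%

Great circle: σ = 2.1067 rad → d_gc = Rσ = 13396.8 km
Rhumb: Δφ = +1.6354, Δλ = -2.0019, Δψ = +2.1577, q = Δφ/Δψ = 0.7579 → d_rh = R√(Δφ²+q²Δλ²) = 14185.9 km
Excess = (14185.9 − 13396.8) / 13396.8 = 789.1 / 13396.8 = 5.89% ≈ 5.9%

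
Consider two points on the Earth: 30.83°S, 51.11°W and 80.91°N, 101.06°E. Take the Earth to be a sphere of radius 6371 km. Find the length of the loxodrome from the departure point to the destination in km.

16365 km

Δψ = ln[tan(π/4+φ₂/2)/tan(π/4+φ₁/2)] = +3.0982;  Δφ = +1.9502 rad,  Δλ = +2.6559 rad
q = Δφ/Δψ = 0.6295
d = R·√(Δφ² + q²Δλ²) = 6371·2.56871 = 16365 km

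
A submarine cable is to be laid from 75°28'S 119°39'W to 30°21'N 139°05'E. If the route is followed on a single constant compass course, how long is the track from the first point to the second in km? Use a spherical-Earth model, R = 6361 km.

Rhumb course C = atan2(Δλ, Δψ) with Δψ = ln[tan(π/4+φ₂/2)/tan(π/4+φ₁/2)] = +2.6159, Δλ = -1.7674 → C = 325.96°
d = R·|Δφ| / |cos C| = 6361·1.84685 / 0.82860 = 14178 km

14178 km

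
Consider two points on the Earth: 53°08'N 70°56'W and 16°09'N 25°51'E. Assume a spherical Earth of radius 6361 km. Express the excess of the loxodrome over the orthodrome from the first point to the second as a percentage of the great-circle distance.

Great circle: σ = 1.4157 rad → d_gc = Rσ = 9005.3 km
Rhumb: Δφ = -0.6455, Δλ = +1.6892, Δψ = -0.8130, q = Δφ/Δψ = 0.7939 → d_rh = R√(Δφ²+q²Δλ²) = 9467.3 km
Excess = (9467.3 − 9005.3) / 9005.3 = 462.0 / 9005.3 = 5.13% ≈ 5.1%

5.1%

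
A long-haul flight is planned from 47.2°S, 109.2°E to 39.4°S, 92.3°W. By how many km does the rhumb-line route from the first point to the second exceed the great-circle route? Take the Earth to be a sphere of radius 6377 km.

2678 km

Great circle: cos σ = sin φ₁ sin φ₂ + cos φ₁ cos φ₂ cos Δλ,  σ = 1.5936 rad → d_gc = 10162.2 km
Rhumb line: Δψ = +0.1875, q = Δφ/Δψ = 0.7262, d_rh = R√(Δφ²+q²Δλ²) = 12840.4 km
Excess = 12840.4 − 10162.2 = 2678.2 ≈ 2678 km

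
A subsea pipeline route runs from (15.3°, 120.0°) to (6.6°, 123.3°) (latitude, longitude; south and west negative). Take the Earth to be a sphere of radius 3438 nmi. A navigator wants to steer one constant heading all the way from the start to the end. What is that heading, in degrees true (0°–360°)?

159.6°

Meridional parts: M(φ₁)=+0.2703, M(φ₂)=+0.1154 → ΔM = -0.1548;  Δλ = +0.0576 rad
tan C = Δλ / ΔM = -0.3720 → C = 159.59°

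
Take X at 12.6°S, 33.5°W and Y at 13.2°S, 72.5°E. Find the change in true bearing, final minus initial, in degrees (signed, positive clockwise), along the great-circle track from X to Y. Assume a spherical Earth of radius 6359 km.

-33.0°

At departure: θ₁ = atan2(sin Δλ cos φ₂, cos φ₁ sin φ₂ − sin φ₁ cos φ₂ cos Δλ) = 106.73°
At arrival: θ₂ = atan2(sin Δλ cos φ₁, −cos φ₂ sin φ₁ + sin φ₂ cos φ₁ cos Δλ) = 73.73°
Δθ = θ₂ − θ₁ = -33.0°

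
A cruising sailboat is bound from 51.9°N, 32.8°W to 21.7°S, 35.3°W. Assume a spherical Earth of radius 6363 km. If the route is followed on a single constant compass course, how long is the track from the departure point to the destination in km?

8177 km

Δψ = ln[tan(π/4+φ₂/2)/tan(π/4+φ₁/2)] = -1.4515;  Δφ = -1.2846 rad,  Δλ = -0.0436 rad
q = Δφ/Δψ = 0.8850
d = R·√(Δφ² + q²Δλ²) = 6363·1.28514 = 8177 km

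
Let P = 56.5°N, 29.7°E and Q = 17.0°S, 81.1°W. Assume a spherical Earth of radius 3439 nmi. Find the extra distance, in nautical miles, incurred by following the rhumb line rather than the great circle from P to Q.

Great circle: cos σ = sin φ₁ sin φ₂ + cos φ₁ cos φ₂ cos Δλ,  σ = 2.0167 rad → d_gc = 6935.3 nmi
Rhumb line: Δψ = -1.5019, q = Δφ/Δψ = 0.8541, d_rh = R√(Δφ²+q²Δλ²) = 7192.2 nmi
Excess = 7192.2 − 6935.3 = 256.9 ≈ 257 nmi

257 nmi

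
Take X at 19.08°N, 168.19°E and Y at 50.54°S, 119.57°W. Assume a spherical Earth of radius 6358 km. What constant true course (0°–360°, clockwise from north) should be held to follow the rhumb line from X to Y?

Δψ = ln[tan(π/4+φ₂/2)/tan(π/4+φ₁/2)] = -1.3648
Δλ = +1.2608 rad (taken the short way round)
course = atan2(Δλ, Δψ) = 137.27°

137.3°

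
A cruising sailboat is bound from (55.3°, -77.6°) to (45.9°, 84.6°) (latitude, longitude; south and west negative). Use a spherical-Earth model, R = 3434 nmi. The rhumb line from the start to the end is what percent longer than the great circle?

32.5%

Great circle: σ = 1.3559 rad → d_gc = Rσ = 4656.3 nmi
Rhumb: Δφ = -0.1641, Δλ = +2.8309, Δψ = -0.2596, q = Δφ/Δψ = 0.6319 → d_rh = R√(Δφ²+q²Δλ²) = 6168.7 nmi
Excess = (6168.7 − 4656.3) / 4656.3 = 1512.4 / 4656.3 = 32.48% ≈ 32.5%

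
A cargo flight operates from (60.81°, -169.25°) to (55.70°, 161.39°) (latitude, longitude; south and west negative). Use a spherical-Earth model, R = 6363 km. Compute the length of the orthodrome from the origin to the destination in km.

1789 km

cos σ = sin φ₁ sin φ₂ + cos φ₁ cos φ₂ cos Δλ
      = sin(60.81°)sin(55.70°) + cos(60.81°)cos(55.70°)cos(-29.36°) = 0.9607
σ = 16.111° → d = Rσ = 6363·0.28119 = 1789 km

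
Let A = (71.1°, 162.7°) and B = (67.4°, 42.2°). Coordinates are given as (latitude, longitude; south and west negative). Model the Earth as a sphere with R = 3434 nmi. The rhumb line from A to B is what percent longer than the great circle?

Great circle: σ = 0.6262 rad → d_gc = Rσ = 2150.4 nmi
Rhumb: Δφ = -0.0646, Δλ = -2.1031, Δψ = -0.1827, q = Δφ/Δψ = 0.3534 → d_rh = R√(Δφ²+q²Δλ²) = 2561.7 nmi
Excess = (2561.7 − 2150.4) / 2150.4 = 411.3 / 2150.4 = 19.13% ≈ 19.1%

19.1%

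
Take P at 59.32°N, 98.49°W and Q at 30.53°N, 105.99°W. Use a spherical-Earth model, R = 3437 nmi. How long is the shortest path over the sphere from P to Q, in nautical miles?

Haversine: a = sin²(Δφ/2)+cos φ₁ cos φ₂ sin²(Δλ/2) = 0.06368;  σ = 2·atan2(√a,√(1−a))
σ = 29.234° → d = Rσ = 3437·0.51023 = 1754 nmi

1754 nmi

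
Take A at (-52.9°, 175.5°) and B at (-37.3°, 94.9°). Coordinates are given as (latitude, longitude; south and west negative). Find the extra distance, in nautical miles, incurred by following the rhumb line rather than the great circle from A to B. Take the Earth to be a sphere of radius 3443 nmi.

159 nmi

Great circle: cos σ = sin φ₁ sin φ₂ + cos φ₁ cos φ₂ cos Δλ,  σ = 0.9744 rad → d_gc = 3354.7 nmi
Rhumb line: Δψ = +0.3894, q = Δφ/Δψ = 0.6992, d_rh = R√(Δφ²+q²Δλ²) = 3514.1 nmi
Excess = 3514.1 − 3354.7 = 159.4 ≈ 159 nmi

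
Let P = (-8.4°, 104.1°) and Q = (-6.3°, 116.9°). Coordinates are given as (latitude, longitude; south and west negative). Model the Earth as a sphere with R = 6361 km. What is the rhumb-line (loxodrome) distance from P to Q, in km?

1428 km

Δψ = ln[tan(π/4+φ₂/2)/tan(π/4+φ₁/2)] = +0.0370;  Δφ = +0.0367 rad,  Δλ = +0.2234 rad
q = Δφ/Δψ = 0.9917
d = R·√(Δφ² + q²Δλ²) = 6361·0.22456 = 1428 km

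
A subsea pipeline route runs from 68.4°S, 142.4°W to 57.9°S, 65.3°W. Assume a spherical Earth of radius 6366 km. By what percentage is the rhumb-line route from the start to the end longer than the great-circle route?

6.5%

Great circle: σ = 0.5893 rad → d_gc = Rσ = 3751.8 km
Rhumb: Δφ = +0.1833, Δλ = +1.3456, Δψ = +0.4109, q = Δφ/Δψ = 0.4460 → d_rh = R√(Δφ²+q²Δλ²) = 3995.0 km
Excess = (3995.0 − 3751.8) / 3751.8 = 243.2 / 3751.8 = 6.48% ≈ 6.5%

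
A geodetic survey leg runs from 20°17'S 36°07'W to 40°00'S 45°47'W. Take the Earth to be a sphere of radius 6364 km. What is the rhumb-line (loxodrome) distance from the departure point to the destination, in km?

Δψ = ln[tan(π/4+φ₂/2)/tan(π/4+φ₁/2)] = -0.4013;  Δφ = -0.3441 rad,  Δλ = -0.1687 rad
q = Δφ/Δψ = 0.8576
d = R·√(Δφ² + q²Δλ²) = 6364·0.37330 = 2376 km

2376 km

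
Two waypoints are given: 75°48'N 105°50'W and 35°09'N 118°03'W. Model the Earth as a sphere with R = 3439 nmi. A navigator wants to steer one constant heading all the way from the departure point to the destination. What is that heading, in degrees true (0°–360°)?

Δψ = ln[tan(π/4+φ₂/2)/tan(π/4+φ₁/2)] = -1.4270
Δλ = -0.2132 rad (taken the short way round)
course = atan2(Δλ, Δψ) = 188.50°

188.5°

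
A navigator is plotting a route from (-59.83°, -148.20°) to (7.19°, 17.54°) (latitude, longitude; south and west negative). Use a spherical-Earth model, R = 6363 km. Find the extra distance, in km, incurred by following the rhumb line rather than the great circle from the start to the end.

Great circle: cos σ = sin φ₁ sin φ₂ + cos φ₁ cos φ₂ cos Δλ,  σ = 2.2037 rad → d_gc = 14021.9 km
Rhumb line: Δψ = +1.4369, q = Δφ/Δψ = 0.8141, d_rh = R√(Δφ²+q²Δλ²) = 16730.9 km
Excess = 16730.9 − 14021.9 = 2709.0 ≈ 2709 km

2709 km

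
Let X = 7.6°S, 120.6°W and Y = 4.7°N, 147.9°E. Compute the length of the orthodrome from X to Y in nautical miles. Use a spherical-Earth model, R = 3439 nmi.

5528 nmi

Haversine: a = sin²(Δφ/2)+cos φ₁ cos φ₂ sin²(Δλ/2) = 0.51835;  σ = 2·atan2(√a,√(1−a))
σ = 92.103° → d = Rσ = 3439·1.60750 = 5528 nmi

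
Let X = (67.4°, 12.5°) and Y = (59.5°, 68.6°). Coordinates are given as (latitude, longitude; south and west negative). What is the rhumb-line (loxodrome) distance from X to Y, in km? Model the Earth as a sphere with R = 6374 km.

2906 km

Δψ = ln[tan(π/4+φ₂/2)/tan(π/4+φ₁/2)] = -0.3107;  Δφ = -0.1379 rad,  Δλ = +0.9791 rad
q = Δφ/Δψ = 0.4438
d = R·√(Δφ² + q²Δλ²) = 6374·0.45586 = 2906 km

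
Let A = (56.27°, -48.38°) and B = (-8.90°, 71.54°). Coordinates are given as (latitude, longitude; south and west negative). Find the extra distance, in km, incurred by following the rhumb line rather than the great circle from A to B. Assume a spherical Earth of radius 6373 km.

728 km

Great circle: cos σ = sin φ₁ sin φ₂ + cos φ₁ cos φ₂ cos Δλ,  σ = 1.9848 rad → d_gc = 12649.3 km
Rhumb line: Δψ = -1.3495, q = Δφ/Δψ = 0.8429, d_rh = R√(Δφ²+q²Δλ²) = 13377.1 km
Excess = 13377.1 − 12649.3 = 727.8 ≈ 728 km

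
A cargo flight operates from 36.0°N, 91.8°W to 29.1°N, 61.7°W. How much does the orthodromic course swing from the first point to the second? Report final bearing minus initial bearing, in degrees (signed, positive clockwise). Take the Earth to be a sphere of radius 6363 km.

Initial bearing θ₁ = atan2(sin Δλ cos φ₂, cos φ₁ sin φ₂ − sin φ₁ cos φ₂ cos Δλ) = 96.62°
Final bearing θ₂ = (initial bearing from the destination back to the start) + 180° = 113.12°
Δθ = θ₂ − θ₁ = +16.5°

+16.5°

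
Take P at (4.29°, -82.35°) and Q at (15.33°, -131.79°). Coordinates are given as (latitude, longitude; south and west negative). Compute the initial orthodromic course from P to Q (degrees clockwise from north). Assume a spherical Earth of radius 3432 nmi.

286.5°

θ = atan2( sin Δλ·cos φ₂ ,  cos φ₁ sin φ₂ − sin φ₁ cos φ₂ cos Δλ )
  = atan2(-0.7327, +0.2167) = 286.48°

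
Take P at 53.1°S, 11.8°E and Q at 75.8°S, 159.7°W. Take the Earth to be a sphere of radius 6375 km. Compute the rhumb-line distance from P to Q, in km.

8078 km

Rhumb course C = atan2(Δλ, Δψ) with Δψ = ln[tan(π/4+φ₂/2)/tan(π/4+φ₁/2)] = -0.9853, Δλ = -2.9932 → C = 251.78°
d = R·|Δφ| / |cos C| = 6375·0.39619 / 0.31266 = 8078 km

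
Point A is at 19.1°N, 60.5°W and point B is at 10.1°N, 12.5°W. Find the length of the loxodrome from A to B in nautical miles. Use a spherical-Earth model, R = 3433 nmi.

Rhumb course C = atan2(Δλ, Δψ) with Δψ = ln[tan(π/4+φ₂/2)/tan(π/4+φ₁/2)] = -0.1625, Δλ = +0.8378 → C = 100.98°
d = R·|Δφ| / |cos C| = 3433·0.15708 / 0.19043 = 2832 nmi

2832 nmi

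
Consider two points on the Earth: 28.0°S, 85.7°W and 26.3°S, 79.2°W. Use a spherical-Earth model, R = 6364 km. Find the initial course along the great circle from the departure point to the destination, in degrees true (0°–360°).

θ = atan2( sin Δλ·cos φ₂ ,  cos φ₁ sin φ₂ − sin φ₁ cos φ₂ cos Δλ )
  = atan2(+0.1015, +0.0270) = 75.12°

75.1°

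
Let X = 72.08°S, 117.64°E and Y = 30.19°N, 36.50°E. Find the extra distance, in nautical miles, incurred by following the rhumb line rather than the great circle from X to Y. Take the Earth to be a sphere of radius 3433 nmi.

Great circle: cos σ = sin φ₁ sin φ₂ + cos φ₁ cos φ₂ cos Δλ,  σ = 2.0236 rad → d_gc = 6947.1 nmi
Rhumb line: Δψ = +2.4004, q = Δφ/Δψ = 0.7436, d_rh = R√(Δφ²+q²Δλ²) = 7114.7 nmi
Excess = 7114.7 − 6947.1 = 167.6 ≈ 168 nmi

168 nmi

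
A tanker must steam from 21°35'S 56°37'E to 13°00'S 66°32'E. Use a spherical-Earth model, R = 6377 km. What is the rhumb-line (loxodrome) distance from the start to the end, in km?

Rhumb course C = atan2(Δλ, Δψ) with Δψ = ln[tan(π/4+φ₂/2)/tan(π/4+φ₁/2)] = +0.1571, Δλ = +0.1731 → C = 47.78°
d = R·|Δφ| / |cos C| = 6377·0.14981 / 0.67204 = 1422 km

1422 km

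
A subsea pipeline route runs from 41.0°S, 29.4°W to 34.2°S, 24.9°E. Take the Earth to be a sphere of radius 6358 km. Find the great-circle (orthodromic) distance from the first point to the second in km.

4756 km

Haversine: a = sin²(Δφ/2)+cos φ₁ cos φ₂ sin²(Δλ/2) = 0.13350;  σ = 2·atan2(√a,√(1−a))
σ = 42.861° → d = Rσ = 6358·0.74806 = 4756 km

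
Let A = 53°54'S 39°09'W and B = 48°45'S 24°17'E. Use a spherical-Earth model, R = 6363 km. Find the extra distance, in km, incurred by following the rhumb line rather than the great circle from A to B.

Great circle: cos σ = sin φ₁ sin φ₂ + cos φ₁ cos φ₂ cos Δλ,  σ = 0.6742 rad → d_gc = 4289.8 km
Rhumb line: Δψ = +0.1440, q = Δφ/Δψ = 0.6240, d_rh = R√(Δφ²+q²Δλ²) = 4433.1 km
Excess = 4433.1 − 4289.8 = 143.3 ≈ 143 km

143 km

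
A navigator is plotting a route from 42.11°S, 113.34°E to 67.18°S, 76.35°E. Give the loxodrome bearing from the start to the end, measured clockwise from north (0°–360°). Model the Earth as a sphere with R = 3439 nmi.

Δψ = ln[tan(π/4+φ₂/2)/tan(π/4+φ₁/2)] = -0.7886
Δλ = -0.6456 rad (taken the short way round)
course = atan2(Δλ, Δψ) = 219.30°

219.3°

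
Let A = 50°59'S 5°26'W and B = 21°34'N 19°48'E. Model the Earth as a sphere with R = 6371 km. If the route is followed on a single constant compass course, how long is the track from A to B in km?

8445 km

Δψ = ln[tan(π/4+φ₂/2)/tan(π/4+φ₁/2)] = +1.4233;  Δφ = +1.2662 rad,  Δλ = +0.4404 rad
q = Δφ/Δψ = 0.8897
d = R·√(Δφ² + q²Δλ²) = 6371·1.32547 = 8445 km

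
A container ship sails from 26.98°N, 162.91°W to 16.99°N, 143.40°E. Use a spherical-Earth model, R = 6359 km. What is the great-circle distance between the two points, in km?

cos σ = sin φ₁ sin φ₂ + cos φ₁ cos φ₂ cos Δλ
      = sin(26.98°)sin(16.99°) + cos(26.98°)cos(16.99°)cos(-53.69°) = 0.6372
σ = 50.413° → d = Rσ = 6359·0.87988 = 5595 km

5595 km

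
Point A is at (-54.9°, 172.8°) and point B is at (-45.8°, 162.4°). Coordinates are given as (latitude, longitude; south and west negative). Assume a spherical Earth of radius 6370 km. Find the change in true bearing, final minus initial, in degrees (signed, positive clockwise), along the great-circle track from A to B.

Initial bearing θ₁ = atan2(sin Δλ cos φ₂, cos φ₁ sin φ₂ − sin φ₁ cos φ₂ cos Δλ) = 319.77°
Final bearing θ₂ = (initial bearing from the destination back to the start) + 180° = 327.82°
Δθ = θ₂ − θ₁ = +8.0°

+8.0°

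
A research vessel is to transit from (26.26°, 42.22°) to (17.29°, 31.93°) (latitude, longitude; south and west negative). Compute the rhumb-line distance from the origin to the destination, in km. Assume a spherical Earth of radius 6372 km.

1457 km

Δψ = ln[tan(π/4+φ₂/2)/tan(π/4+φ₁/2)] = -0.1688;  Δφ = -0.1566 rad,  Δλ = -0.1796 rad
q = Δφ/Δψ = 0.9274
d = R·√(Δφ² + q²Δλ²) = 6372·0.22858 = 1457 km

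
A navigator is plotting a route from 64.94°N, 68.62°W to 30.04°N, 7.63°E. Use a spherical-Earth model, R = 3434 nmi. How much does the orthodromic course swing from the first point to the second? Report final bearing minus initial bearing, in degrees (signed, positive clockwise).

+62.5°

At departure: θ₁ = atan2(sin Δλ cos φ₂, cos φ₁ sin φ₂ − sin φ₁ cos φ₂ cos Δλ) = 88.25°
At arrival: θ₂ = atan2(sin Δλ cos φ₁, −cos φ₂ sin φ₁ + sin φ₂ cos φ₁ cos Δλ) = 150.72°
Δθ = θ₂ − θ₁ = +62.5°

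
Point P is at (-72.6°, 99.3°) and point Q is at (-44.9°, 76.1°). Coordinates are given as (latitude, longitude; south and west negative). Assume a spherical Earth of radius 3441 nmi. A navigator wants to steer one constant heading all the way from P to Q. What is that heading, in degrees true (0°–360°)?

337.9°

Δψ = ln[tan(π/4+φ₂/2)/tan(π/4+φ₁/2)] = +0.9983
Δλ = -0.4049 rad (taken the short way round)
course = atan2(Δλ, Δψ) = 337.92°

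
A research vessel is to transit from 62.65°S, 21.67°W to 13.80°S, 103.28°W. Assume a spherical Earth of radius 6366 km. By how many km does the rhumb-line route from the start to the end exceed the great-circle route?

Great circle: cos σ = sin φ₁ sin φ₂ + cos φ₁ cos φ₂ cos Δλ,  σ = 1.2902 rad → d_gc = 8213.1 km
Rhumb line: Δψ = +1.1702, q = Δφ/Δψ = 0.7286, d_rh = R√(Δφ²+q²Δλ²) = 8550.1 km
Excess = 8550.1 − 8213.1 = 337.0 ≈ 337 km

337 km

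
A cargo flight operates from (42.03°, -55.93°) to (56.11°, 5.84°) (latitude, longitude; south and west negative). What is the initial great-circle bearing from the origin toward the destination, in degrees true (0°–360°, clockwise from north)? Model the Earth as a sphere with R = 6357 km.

N = sin Δλ·cos φ₂ = +0.4913;  D = cos φ₁ sin φ₂ − sin φ₁ cos φ₂ cos Δλ = +0.4400
initial course = atan2(N, D) = 48.15°

48.2°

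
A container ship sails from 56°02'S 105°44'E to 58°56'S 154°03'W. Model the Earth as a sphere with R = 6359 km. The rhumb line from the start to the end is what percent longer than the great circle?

10.6%

Great circle: σ = 0.8510 rad → d_gc = Rσ = 5411.2 km
Rhumb: Δφ = -0.0506, Δλ = +1.7491, Δψ = -0.0942, q = Δφ/Δψ = 0.5372 → d_rh = R√(Δφ²+q²Δλ²) = 5983.8 km
Excess = (5983.8 − 5411.2) / 5411.2 = 572.6 / 5411.2 = 10.58% ≈ 10.6%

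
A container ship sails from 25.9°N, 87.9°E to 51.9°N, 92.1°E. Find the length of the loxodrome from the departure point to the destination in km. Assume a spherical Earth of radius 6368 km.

2912 km

Δψ = ln[tan(π/4+φ₂/2)/tan(π/4+φ₁/2)] = +0.5951;  Δφ = +0.4538 rad,  Δλ = +0.0733 rad
q = Δφ/Δψ = 0.7626
d = R·√(Δφ² + q²Δλ²) = 6368·0.45722 = 2912 km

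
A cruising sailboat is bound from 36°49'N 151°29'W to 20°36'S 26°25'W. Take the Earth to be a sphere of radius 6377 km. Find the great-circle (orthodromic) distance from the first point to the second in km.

Haversine: a = sin²(Δφ/2)+cos φ₁ cos φ₂ sin²(Δλ/2) = 0.82069;  σ = 2·atan2(√a,√(1−a))
σ = 129.895° → d = Rσ = 6377·2.26709 = 14457 km

14457 km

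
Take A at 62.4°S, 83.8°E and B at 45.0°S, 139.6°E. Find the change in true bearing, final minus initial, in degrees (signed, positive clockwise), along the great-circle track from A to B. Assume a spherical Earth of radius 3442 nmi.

-46.7°

Initial bearing θ₁ = atan2(sin Δλ cos φ₂, cos φ₁ sin φ₂ − sin φ₁ cos φ₂ cos Δλ) = 87.59°
Final bearing θ₂ = (initial bearing from the destination back to the start) + 180° = 40.89°
Δθ = θ₂ − θ₁ = -46.7°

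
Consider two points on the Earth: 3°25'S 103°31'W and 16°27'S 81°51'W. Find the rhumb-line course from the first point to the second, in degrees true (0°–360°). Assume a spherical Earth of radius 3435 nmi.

121.5°

Meridional parts: M(φ₁)=-0.0597, M(φ₂)=-0.2911 → ΔM = -0.2315;  Δλ = +0.3782 rad
tan C = Δλ / ΔM = -1.6337 → C = 121.47°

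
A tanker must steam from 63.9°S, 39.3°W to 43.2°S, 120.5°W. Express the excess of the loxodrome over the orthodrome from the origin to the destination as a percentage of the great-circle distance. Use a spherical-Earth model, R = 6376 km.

Great circle: σ = 0.8449 rad → d_gc = Rσ = 5387.1 km
Rhumb: Δφ = +0.3613, Δλ = -1.4172, Δψ = +0.6243, q = Δφ/Δψ = 0.5787 → d_rh = R√(Δφ²+q²Δλ²) = 5714.0 km
Excess = (5714.0 − 5387.1) / 5387.1 = 326.9 / 5387.1 = 6.07% ≈ 6.1%

6.1%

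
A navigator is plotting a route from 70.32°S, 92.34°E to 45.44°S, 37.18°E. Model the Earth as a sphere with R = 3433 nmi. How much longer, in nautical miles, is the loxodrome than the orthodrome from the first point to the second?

63 nmi

Great circle: cos σ = sin φ₁ sin φ₂ + cos φ₁ cos φ₂ cos Δλ,  σ = 0.6336 rad → d_gc = 2175.2 nmi
Rhumb line: Δψ = +0.8596, q = Δφ/Δψ = 0.5052, d_rh = R√(Δφ²+q²Δλ²) = 2238.3 nmi
Excess = 2238.3 − 2175.2 = 63.1 ≈ 63 nmi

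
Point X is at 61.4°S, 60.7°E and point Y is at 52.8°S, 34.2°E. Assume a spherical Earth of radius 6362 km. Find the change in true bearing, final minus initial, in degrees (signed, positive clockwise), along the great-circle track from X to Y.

At departure: θ₁ = atan2(sin Δλ cos φ₂, cos φ₁ sin φ₂ − sin φ₁ cos φ₂ cos Δλ) = 289.17°
At arrival: θ₂ = atan2(sin Δλ cos φ₁, −cos φ₂ sin φ₁ + sin φ₂ cos φ₁ cos Δλ) = 311.59°
Δθ = θ₂ − θ₁ = +22.4°

+22.4°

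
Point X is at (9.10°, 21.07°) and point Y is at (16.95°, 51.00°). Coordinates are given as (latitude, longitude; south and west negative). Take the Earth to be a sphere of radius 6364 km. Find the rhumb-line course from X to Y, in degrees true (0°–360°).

Δψ = ln[tan(π/4+φ₂/2)/tan(π/4+φ₁/2)] = +0.1407
Δλ = +0.5224 rad (taken the short way round)
course = atan2(Δλ, Δψ) = 74.92°

74.9°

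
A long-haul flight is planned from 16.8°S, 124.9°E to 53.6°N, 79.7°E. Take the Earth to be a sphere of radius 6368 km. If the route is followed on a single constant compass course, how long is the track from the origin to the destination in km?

8966 km

Rhumb course C = atan2(Δλ, Δψ) with Δψ = ln[tan(π/4+φ₂/2)/tan(π/4+φ₁/2)] = +1.4099, Δλ = -0.7889 → C = 330.77°
d = R·|Δφ| / |cos C| = 6368·1.22871 / 0.87267 = 8966 km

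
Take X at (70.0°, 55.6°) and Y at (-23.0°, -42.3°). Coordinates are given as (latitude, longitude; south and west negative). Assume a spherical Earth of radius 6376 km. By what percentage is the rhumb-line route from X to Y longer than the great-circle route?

Great circle: σ = 1.9937 rad → d_gc = Rσ = 12712.0 km
Rhumb: Δφ = -1.6232, Δλ = -1.7087, Δψ = -2.1481, q = Δφ/Δψ = 0.7556 → d_rh = R√(Δφ²+q²Δλ²) = 13224.1 km
Excess = (13224.1 − 12712.0) / 12712.0 = 512.1 / 12712.0 = 4.03% ≈ 4.0%

4.0%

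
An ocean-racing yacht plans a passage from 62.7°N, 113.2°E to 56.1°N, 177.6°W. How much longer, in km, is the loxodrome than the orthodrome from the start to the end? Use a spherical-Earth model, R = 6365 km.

183 km

Great circle: cos σ = sin φ₁ sin φ₂ + cos φ₁ cos φ₂ cos Δλ,  σ = 0.5945 rad → d_gc = 3784.3 km
Rhumb line: Δψ = -0.2271, q = Δφ/Δψ = 0.5071, d_rh = R√(Δφ²+q²Δλ²) = 3967.0 km
Excess = 3967.0 − 3784.3 = 182.7 ≈ 183 km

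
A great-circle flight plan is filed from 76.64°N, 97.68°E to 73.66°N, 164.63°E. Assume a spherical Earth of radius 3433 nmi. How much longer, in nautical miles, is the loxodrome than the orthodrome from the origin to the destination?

55 nmi

Great circle: cos σ = sin φ₁ sin φ₂ + cos φ₁ cos φ₂ cos Δλ,  σ = 0.2870 rad → d_gc = 985.3 nmi
Rhumb line: Δψ = -0.2036, q = Δφ/Δψ = 0.2554, d_rh = R√(Δφ²+q²Δλ²) = 1040.1 nmi
Excess = 1040.1 − 985.3 = 54.8 ≈ 55 nmi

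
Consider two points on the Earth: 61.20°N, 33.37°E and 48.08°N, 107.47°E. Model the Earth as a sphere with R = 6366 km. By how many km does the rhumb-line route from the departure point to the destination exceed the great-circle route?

238 km

Great circle: cos σ = sin φ₁ sin φ₂ + cos φ₁ cos φ₂ cos Δλ,  σ = 0.7374 rad → d_gc = 4694.3 km
Rhumb line: Δψ = -0.4001, q = Δφ/Δψ = 0.5724, d_rh = R√(Δφ²+q²Δλ²) = 4932.6 km
Excess = 4932.6 − 4694.3 = 238.3 ≈ 238 km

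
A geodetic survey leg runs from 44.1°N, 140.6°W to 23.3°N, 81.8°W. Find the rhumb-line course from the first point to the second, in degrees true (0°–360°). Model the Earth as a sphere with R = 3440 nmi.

113.3°

Meridional parts: M(φ₁)=+0.8593, M(φ₂)=+0.4184 → ΔM = -0.4410;  Δλ = +1.0263 rad
tan C = Δλ / ΔM = -2.3272 → C = 113.25°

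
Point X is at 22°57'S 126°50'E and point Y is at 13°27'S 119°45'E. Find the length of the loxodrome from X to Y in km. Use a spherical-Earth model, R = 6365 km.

1293 km

Δψ = ln[tan(π/4+φ₂/2)/tan(π/4+φ₁/2)] = +0.1748;  Δφ = +0.1658 rad,  Δλ = -0.1236 rad
q = Δφ/Δψ = 0.9486
d = R·√(Δφ² + q²Δλ²) = 6365·0.20309 = 1293 km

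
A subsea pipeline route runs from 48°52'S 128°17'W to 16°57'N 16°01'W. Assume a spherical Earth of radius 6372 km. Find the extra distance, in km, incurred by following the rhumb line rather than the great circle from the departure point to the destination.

Great circle: cos σ = sin φ₁ sin φ₂ + cos φ₁ cos φ₂ cos Δλ,  σ = 2.0466 rad → d_gc = 13040.62 km
Rhumb line: Δψ = +1.2805, q = Δφ/Δψ = 0.8971, d_rh = R√(Δφ²+q²Δλ²) = 13380.07 km
Excess = 13380.07 − 13040.62 = 339.45 ≈ 339 km

339 km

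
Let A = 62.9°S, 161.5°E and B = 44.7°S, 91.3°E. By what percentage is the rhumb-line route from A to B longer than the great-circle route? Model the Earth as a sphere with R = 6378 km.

4.4%

Great circle: σ = 0.7439 rad → d_gc = Rσ = 4744.4 km
Rhumb: Δφ = +0.3176, Δλ = -1.2252, Δψ = +0.5490, q = Δφ/Δψ = 0.5786 → d_rh = R√(Δφ²+q²Δλ²) = 4954.9 km
Excess = (4954.9 − 4744.4) / 4744.4 = 210.5 / 4744.4 = 4.44% ≈ 4.4%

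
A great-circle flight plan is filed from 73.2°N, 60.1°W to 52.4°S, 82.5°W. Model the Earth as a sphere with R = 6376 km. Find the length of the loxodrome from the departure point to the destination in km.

14096 km

Δψ = ln[tan(π/4+φ₂/2)/tan(π/4+φ₁/2)] = -2.9903;  Δφ = -2.1921 rad,  Δλ = -0.3910 rad
q = Δφ/Δψ = 0.7331
d = R·√(Δφ² + q²Δλ²) = 6376·2.21079 = 14096 km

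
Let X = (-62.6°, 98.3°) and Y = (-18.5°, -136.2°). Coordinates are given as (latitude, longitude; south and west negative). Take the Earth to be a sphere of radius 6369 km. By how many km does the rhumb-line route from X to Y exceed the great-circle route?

Great circle: cos σ = sin φ₁ sin φ₂ + cos φ₁ cos φ₂ cos Δλ,  σ = 1.5425 rad → d_gc = 9824.3 km
Rhumb line: Δψ = +1.0829, q = Δφ/Δψ = 0.7108, d_rh = R√(Δφ²+q²Δλ²) = 11061.5 km
Excess = 11061.5 − 9824.3 = 1237.2 ≈ 1237 km

1237 km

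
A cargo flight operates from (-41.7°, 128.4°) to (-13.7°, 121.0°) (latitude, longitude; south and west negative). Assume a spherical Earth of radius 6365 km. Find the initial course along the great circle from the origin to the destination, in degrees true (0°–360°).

344.9°

θ = atan2( sin Δλ·cos φ₂ ,  cos φ₁ sin φ₂ − sin φ₁ cos φ₂ cos Δλ )
  = atan2(-0.1251, +0.4641) = 344.91°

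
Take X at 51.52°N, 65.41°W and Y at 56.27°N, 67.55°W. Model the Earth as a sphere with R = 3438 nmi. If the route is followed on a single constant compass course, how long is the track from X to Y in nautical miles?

295 nmi

Δψ = ln[tan(π/4+φ₂/2)/tan(π/4+φ₁/2)] = +0.1409;  Δφ = +0.0829 rad,  Δλ = -0.0374 rad
q = Δφ/Δψ = 0.5885
d = R·√(Δφ² + q²Δλ²) = 3438·0.08577 = 295 nmi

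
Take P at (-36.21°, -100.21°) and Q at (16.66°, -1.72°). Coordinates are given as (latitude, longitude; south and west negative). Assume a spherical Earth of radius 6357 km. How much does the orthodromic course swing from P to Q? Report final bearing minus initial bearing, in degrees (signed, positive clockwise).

-24.8°

Initial bearing θ₁ = atan2(sin Δλ cos φ₂, cos φ₁ sin φ₂ − sin φ₁ cos φ₂ cos Δλ) = 81.14°
Final bearing θ₂ = (initial bearing from the destination back to the start) + 180° = 56.32°
Δθ = θ₂ − θ₁ = -24.8°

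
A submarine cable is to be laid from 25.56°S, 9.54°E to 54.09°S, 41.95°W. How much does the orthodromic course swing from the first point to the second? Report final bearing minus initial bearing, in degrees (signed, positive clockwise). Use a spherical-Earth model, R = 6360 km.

+35.4°

At departure: θ₁ = atan2(sin Δλ cos φ₂, cos φ₁ sin φ₂ − sin φ₁ cos φ₂ cos Δλ) = 218.69°
At arrival: θ₂ = atan2(sin Δλ cos φ₁, −cos φ₂ sin φ₁ + sin φ₂ cos φ₁ cos Δλ) = 254.04°
Δθ = θ₂ − θ₁ = +35.4°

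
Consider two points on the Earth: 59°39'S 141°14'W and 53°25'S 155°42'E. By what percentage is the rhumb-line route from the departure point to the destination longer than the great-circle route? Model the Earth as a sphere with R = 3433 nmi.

Great circle: σ = 0.5929 rad → d_gc = Rσ = 2035.3 nmi
Rhumb: Δφ = +0.1088, Δλ = -1.1007, Δψ = +0.1978, q = Δφ/Δψ = 0.5499 → d_rh = R√(Δφ²+q²Δλ²) = 2111.4 nmi
Excess = (2111.4 − 2035.3) / 2035.3 = 76.1 / 2035.3 = 3.74% ≈ 3.7%

3.7%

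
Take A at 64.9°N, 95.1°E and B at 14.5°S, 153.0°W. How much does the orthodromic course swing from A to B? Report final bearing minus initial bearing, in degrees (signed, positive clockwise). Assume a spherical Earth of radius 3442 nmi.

Initial bearing θ₁ = atan2(sin Δλ cos φ₂, cos φ₁ sin φ₂ − sin φ₁ cos φ₂ cos Δλ) = 76.19°
Final bearing θ₂ = (initial bearing from the destination back to the start) + 180° = 154.82°
Δθ = θ₂ − θ₁ = +78.6°

+78.6°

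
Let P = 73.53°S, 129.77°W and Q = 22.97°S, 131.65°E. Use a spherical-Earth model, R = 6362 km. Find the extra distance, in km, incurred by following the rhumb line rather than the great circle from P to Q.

Great circle: cos σ = sin φ₁ sin φ₂ + cos φ₁ cos φ₂ cos Δλ,  σ = 1.2289 rad → d_gc = 7818.1 km
Rhumb line: Δψ = +1.5208, q = Δφ/Δψ = 0.5802, d_rh = R√(Δφ²+q²Δλ²) = 8476.9 km
Excess = 8476.9 − 7818.1 = 658.8 ≈ 659 km

659 km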